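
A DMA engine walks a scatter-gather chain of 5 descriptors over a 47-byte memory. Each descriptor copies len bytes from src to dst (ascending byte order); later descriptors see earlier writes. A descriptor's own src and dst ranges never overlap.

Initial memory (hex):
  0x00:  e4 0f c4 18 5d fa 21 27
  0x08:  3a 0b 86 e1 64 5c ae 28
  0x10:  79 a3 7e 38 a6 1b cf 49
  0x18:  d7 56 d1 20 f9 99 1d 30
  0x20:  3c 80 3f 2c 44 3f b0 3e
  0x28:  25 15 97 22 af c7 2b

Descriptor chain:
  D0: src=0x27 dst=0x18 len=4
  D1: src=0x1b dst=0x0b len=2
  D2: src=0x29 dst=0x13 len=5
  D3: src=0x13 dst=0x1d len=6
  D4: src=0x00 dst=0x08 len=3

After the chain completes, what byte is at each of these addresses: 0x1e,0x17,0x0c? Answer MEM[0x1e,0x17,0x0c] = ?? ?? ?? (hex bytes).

  after D0: wrote 4B at 0x18 = 3e251597
  after D1: wrote 2B at 0x0b = 97f9
  after D2: wrote 5B at 0x13 = 159722afc7
  after D3: wrote 6B at 0x1d = 159722afc73e
  after D4: wrote 3B at 0x08 = e40fc4
query mem[0x1e]=0x97, mem[0x17]=0xc7, mem[0x0c]=0xf9

MEM[0x1e,0x17,0x0c] = 97 c7 f9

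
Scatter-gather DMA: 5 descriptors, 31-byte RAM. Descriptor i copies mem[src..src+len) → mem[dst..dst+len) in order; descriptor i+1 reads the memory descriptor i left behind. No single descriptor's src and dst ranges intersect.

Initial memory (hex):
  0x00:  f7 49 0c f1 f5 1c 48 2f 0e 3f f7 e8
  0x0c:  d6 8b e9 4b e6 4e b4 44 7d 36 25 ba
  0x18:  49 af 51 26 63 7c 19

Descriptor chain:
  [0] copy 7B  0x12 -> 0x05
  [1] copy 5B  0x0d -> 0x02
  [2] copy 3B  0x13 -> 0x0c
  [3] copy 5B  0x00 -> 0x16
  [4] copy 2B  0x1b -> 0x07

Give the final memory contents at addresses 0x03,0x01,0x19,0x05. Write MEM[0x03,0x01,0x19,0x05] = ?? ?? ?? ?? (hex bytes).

MEM[0x03,0x01,0x19,0x05] = e9 49 e9 e6

#0 dst[0x05+7] := {0xb4,0x44,0x7d,0x36,0x25,0xba,0x49}
#1 dst[0x02+5] := {0x8b,0xe9,0x4b,0xe6,0x4e}
#2 dst[0x0c+3] := {0x44,0x7d,0x36}
#3 dst[0x16+5] := {0xf7,0x49,0x8b,0xe9,0x4b}
#4 dst[0x07+2] := {0x26,0x63}
query mem[0x03]=0xe9, mem[0x01]=0x49, mem[0x19]=0xe9, mem[0x05]=0xe6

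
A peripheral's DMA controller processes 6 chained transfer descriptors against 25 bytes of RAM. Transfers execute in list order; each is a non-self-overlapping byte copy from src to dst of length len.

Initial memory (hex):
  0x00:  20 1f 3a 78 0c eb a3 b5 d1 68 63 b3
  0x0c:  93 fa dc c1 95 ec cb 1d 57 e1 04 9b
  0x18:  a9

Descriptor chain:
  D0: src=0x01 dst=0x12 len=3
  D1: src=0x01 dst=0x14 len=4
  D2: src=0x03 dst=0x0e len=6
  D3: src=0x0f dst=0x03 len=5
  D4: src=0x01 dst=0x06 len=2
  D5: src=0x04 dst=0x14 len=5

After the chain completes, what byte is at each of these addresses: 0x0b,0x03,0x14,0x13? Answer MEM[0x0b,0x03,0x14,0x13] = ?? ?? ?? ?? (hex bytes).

MEM[0x0b,0x03,0x14,0x13] = b3 0c eb d1

D0: mem[0x12..0x14] <- [1f 3a 78]
D1: mem[0x14..0x17] <- [1f 3a 78 0c]
D2: mem[0x0e..0x13] <- [78 0c eb a3 b5 d1]
D3: mem[0x03..0x07] <- [0c eb a3 b5 d1]
D4: mem[0x06..0x07] <- [1f 3a]
D5: mem[0x14..0x18] <- [eb a3 1f 3a d1]
query mem[0x0b]=0xb3, mem[0x03]=0x0c, mem[0x14]=0xeb, mem[0x13]=0xd1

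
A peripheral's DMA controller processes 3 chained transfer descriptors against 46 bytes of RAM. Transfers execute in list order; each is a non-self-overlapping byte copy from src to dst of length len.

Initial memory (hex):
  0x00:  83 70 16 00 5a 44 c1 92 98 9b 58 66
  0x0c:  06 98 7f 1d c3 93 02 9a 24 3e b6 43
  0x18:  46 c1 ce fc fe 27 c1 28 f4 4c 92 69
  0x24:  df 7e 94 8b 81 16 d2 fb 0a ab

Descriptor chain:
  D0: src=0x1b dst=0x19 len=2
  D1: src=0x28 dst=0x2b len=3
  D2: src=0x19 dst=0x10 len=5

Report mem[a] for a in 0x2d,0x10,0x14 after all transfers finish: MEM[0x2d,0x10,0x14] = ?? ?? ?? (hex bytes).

  after D0: wrote 2B at 0x19 = fcfe
  after D1: wrote 3B at 0x2b = 8116d2
  after D2: wrote 5B at 0x10 = fcfefcfe27
query mem[0x2d]=0xd2, mem[0x10]=0xfc, mem[0x14]=0x27

MEM[0x2d,0x10,0x14] = d2 fc 27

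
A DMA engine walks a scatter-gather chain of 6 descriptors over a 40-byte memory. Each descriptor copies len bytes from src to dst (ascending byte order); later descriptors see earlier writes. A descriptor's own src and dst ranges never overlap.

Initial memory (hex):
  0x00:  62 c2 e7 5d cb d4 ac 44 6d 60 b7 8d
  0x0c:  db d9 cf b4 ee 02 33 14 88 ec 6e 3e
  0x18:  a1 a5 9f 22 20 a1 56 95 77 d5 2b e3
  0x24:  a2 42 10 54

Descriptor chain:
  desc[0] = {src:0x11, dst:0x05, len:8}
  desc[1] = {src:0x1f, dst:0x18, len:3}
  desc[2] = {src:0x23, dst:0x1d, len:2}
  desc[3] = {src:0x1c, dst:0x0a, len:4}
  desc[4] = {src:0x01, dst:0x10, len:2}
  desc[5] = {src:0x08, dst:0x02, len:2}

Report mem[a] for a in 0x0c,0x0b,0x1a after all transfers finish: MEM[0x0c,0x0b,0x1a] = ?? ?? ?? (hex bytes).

MEM[0x0c,0x0b,0x1a] = a2 e3 d5

  after D0: wrote 8B at 0x05 = 02331488ec6e3ea1
  after D1: wrote 3B at 0x18 = 9577d5
  after D2: wrote 2B at 0x1d = e3a2
  after D3: wrote 4B at 0x0a = 20e3a295
  after D4: wrote 2B at 0x10 = c2e7
  after D5: wrote 2B at 0x02 = 88ec
query mem[0x0c]=0xa2, mem[0x0b]=0xe3, mem[0x1a]=0xd5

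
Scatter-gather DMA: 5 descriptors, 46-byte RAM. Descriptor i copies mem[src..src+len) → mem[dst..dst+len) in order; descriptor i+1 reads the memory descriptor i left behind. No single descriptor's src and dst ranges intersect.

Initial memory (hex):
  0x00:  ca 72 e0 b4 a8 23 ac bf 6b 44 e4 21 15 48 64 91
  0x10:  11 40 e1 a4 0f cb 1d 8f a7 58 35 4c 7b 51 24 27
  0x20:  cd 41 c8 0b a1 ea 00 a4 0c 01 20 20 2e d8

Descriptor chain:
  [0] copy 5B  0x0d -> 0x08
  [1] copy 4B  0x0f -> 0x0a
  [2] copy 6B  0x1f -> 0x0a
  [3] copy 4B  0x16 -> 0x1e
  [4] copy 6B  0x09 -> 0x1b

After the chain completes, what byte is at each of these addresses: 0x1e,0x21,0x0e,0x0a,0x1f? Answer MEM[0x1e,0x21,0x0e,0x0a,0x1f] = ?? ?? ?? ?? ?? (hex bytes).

MEM[0x1e,0x21,0x0e,0x0a,0x1f] = 41 58 0b 27 c8

#0 dst[0x08+5] := {0x48,0x64,0x91,0x11,0x40}
#1 dst[0x0a+4] := {0x91,0x11,0x40,0xe1}
#2 dst[0x0a+6] := {0x27,0xcd,0x41,0xc8,0x0b,0xa1}
#3 dst[0x1e+4] := {0x1d,0x8f,0xa7,0x58}
#4 dst[0x1b+6] := {0x64,0x27,0xcd,0x41,0xc8,0x0b}
query mem[0x1e]=0x41, mem[0x21]=0x58, mem[0x0e]=0x0b, mem[0x0a]=0x27, mem[0x1f]=0xc8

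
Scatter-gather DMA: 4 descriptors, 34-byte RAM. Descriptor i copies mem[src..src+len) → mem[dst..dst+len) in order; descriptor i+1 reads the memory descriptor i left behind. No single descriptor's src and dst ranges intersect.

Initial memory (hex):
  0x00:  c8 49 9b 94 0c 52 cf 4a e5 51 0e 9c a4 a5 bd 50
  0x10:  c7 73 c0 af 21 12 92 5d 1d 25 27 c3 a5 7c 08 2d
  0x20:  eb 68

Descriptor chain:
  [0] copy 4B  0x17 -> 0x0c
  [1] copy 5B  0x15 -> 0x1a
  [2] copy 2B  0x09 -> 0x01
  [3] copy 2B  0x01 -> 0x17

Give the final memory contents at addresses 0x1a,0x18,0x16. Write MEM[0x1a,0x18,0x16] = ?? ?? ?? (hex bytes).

  after D0: wrote 4B at 0x0c = 5d1d2527
  after D1: wrote 5B at 0x1a = 12925d1d25
  after D2: wrote 2B at 0x01 = 510e
  after D3: wrote 2B at 0x17 = 510e
query mem[0x1a]=0x12, mem[0x18]=0x0e, mem[0x16]=0x92

MEM[0x1a,0x18,0x16] = 12 0e 92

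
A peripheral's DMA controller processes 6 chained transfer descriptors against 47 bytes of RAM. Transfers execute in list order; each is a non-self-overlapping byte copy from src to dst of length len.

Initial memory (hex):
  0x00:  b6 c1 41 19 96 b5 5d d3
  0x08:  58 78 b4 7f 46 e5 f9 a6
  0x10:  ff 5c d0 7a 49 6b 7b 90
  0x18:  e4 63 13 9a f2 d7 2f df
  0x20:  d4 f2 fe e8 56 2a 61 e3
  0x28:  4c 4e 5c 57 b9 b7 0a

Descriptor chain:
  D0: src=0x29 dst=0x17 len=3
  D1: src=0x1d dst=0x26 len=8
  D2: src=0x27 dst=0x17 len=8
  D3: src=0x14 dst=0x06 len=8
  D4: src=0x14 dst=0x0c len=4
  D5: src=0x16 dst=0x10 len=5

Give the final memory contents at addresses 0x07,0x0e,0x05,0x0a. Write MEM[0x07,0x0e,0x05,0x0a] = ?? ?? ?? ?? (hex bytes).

[0] 0x29->0x17 len=3 : 4e 5c 57
[1] 0x1d->0x26 len=8 : d7 2f df d4 f2 fe e8 56
[2] 0x27->0x17 len=8 : 2f df d4 f2 fe e8 56 0a
[3] 0x14->0x06 len=8 : 49 6b 7b 2f df d4 f2 fe
[4] 0x14->0x0c len=4 : 49 6b 7b 2f
[5] 0x16->0x10 len=5 : 7b 2f df d4 f2
query mem[0x07]=0x6b, mem[0x0e]=0x7b, mem[0x05]=0xb5, mem[0x0a]=0xdf

MEM[0x07,0x0e,0x05,0x0a] = 6b 7b b5 df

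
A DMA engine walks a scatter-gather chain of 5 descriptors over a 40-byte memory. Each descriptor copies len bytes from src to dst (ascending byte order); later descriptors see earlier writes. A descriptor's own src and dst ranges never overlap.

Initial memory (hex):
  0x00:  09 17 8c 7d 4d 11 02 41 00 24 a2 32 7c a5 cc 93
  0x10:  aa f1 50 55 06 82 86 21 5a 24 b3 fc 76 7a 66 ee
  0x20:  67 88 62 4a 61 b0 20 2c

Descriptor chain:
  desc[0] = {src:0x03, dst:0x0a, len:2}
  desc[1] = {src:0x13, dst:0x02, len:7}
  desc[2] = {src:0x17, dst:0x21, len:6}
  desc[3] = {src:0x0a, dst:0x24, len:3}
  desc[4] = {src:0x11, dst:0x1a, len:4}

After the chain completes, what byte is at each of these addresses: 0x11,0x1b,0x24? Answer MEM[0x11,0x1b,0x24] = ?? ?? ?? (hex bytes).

MEM[0x11,0x1b,0x24] = f1 50 7d

  after D0: wrote 2B at 0x0a = 7d4d
  after D1: wrote 7B at 0x02 = 55068286215a24
  after D2: wrote 6B at 0x21 = 215a24b3fc76
  after D3: wrote 3B at 0x24 = 7d4d7c
  after D4: wrote 4B at 0x1a = f1505506
query mem[0x11]=0xf1, mem[0x1b]=0x50, mem[0x24]=0x7d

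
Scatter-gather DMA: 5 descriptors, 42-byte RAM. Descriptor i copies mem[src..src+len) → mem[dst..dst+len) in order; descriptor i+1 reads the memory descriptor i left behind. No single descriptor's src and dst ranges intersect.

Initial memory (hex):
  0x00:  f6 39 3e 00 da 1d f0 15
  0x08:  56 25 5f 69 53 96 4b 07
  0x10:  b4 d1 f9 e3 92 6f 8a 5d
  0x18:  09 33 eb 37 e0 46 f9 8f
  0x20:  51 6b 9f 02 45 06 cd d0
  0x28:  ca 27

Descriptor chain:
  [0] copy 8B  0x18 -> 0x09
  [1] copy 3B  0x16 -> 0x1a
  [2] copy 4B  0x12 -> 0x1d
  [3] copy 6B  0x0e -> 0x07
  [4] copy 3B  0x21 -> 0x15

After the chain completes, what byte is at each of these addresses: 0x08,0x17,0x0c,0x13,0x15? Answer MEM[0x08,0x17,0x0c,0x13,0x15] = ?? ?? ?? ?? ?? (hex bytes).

MEM[0x08,0x17,0x0c,0x13,0x15] = f9 02 e3 e3 6b

#0 dst[0x09+8] := {0x09,0x33,0xeb,0x37,0xe0,0x46,0xf9,0x8f}
#1 dst[0x1a+3] := {0x8a,0x5d,0x09}
#2 dst[0x1d+4] := {0xf9,0xe3,0x92,0x6f}
#3 dst[0x07+6] := {0x46,0xf9,0x8f,0xd1,0xf9,0xe3}
#4 dst[0x15+3] := {0x6b,0x9f,0x02}
query mem[0x08]=0xf9, mem[0x17]=0x02, mem[0x0c]=0xe3, mem[0x13]=0xe3, mem[0x15]=0x6b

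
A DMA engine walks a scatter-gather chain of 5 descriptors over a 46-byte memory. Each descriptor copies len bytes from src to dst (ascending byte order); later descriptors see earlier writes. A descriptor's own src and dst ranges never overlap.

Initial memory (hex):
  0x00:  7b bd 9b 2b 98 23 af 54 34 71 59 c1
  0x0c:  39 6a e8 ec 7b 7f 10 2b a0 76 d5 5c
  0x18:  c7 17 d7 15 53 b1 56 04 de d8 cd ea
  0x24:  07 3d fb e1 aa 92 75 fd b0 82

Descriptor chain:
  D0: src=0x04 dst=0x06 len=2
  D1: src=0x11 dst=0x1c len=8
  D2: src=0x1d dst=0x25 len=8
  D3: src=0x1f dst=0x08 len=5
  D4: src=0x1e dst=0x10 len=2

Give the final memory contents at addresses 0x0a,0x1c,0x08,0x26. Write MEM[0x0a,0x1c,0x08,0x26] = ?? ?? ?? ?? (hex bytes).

MEM[0x0a,0x1c,0x08,0x26] = d5 7f a0 2b

  after D0: wrote 2B at 0x06 = 9823
  after D1: wrote 8B at 0x1c = 7f102ba076d55cc7
  after D2: wrote 8B at 0x25 = 102ba076d55cc707
  after D3: wrote 5B at 0x08 = a076d55cc7
  after D4: wrote 2B at 0x10 = 2ba0
query mem[0x0a]=0xd5, mem[0x1c]=0x7f, mem[0x08]=0xa0, mem[0x26]=0x2b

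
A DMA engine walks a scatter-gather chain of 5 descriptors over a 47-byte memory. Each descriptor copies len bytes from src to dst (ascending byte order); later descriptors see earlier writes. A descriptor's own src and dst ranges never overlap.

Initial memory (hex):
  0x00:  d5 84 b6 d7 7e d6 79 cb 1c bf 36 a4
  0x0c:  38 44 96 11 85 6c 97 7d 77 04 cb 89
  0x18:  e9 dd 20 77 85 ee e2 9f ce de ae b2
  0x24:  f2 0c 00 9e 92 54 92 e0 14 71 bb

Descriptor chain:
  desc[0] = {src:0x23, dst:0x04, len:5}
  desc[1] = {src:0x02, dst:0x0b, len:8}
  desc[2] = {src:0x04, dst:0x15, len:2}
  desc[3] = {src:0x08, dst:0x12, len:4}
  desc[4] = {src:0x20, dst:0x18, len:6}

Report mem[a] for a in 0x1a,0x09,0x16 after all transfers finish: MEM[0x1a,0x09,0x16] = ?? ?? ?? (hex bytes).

  after D0: wrote 5B at 0x04 = b2f20c009e
  after D1: wrote 8B at 0x0b = b6d7b2f20c009ebf
  after D2: wrote 2B at 0x15 = b2f2
  after D3: wrote 4B at 0x12 = 9ebf36b6
  after D4: wrote 6B at 0x18 = cedeaeb2f20c
query mem[0x1a]=0xae, mem[0x09]=0xbf, mem[0x16]=0xf2

MEM[0x1a,0x09,0x16] = ae bf f2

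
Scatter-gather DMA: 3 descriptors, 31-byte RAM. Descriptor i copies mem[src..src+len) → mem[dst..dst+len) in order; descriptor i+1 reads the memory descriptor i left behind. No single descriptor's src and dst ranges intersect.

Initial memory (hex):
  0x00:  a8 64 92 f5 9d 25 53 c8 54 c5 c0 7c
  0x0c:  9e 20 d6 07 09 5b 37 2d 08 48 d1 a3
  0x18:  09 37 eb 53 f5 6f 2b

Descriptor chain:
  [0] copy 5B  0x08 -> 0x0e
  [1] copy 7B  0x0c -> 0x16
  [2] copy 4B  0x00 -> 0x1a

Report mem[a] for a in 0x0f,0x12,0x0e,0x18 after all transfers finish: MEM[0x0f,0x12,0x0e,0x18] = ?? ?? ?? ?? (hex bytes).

MEM[0x0f,0x12,0x0e,0x18] = c5 9e 54 54

D0: mem[0x0e..0x12] <- [54 c5 c0 7c 9e]
D1: mem[0x16..0x1c] <- [9e 20 54 c5 c0 7c 9e]
D2: mem[0x1a..0x1d] <- [a8 64 92 f5]
query mem[0x0f]=0xc5, mem[0x12]=0x9e, mem[0x0e]=0x54, mem[0x18]=0x54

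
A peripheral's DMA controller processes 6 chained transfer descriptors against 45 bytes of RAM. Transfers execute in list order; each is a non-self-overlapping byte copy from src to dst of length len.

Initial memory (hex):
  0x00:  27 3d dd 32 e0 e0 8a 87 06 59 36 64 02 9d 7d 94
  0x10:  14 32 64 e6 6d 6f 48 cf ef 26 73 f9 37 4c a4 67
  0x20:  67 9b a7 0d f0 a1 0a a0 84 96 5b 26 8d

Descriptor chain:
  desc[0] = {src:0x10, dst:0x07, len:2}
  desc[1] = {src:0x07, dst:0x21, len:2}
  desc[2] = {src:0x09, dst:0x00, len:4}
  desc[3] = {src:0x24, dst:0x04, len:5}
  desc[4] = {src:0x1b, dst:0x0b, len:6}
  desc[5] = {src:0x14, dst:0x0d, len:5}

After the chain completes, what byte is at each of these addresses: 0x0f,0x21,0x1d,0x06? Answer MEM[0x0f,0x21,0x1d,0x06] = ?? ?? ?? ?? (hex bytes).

  after D0: wrote 2B at 0x07 = 1432
  after D1: wrote 2B at 0x21 = 1432
  after D2: wrote 4B at 0x00 = 59366402
  after D3: wrote 5B at 0x04 = f0a10aa084
  after D4: wrote 6B at 0x0b = f9374ca46767
  after D5: wrote 5B at 0x0d = 6d6f48cfef
query mem[0x0f]=0x48, mem[0x21]=0x14, mem[0x1d]=0x4c, mem[0x06]=0x0a

MEM[0x0f,0x21,0x1d,0x06] = 48 14 4c 0a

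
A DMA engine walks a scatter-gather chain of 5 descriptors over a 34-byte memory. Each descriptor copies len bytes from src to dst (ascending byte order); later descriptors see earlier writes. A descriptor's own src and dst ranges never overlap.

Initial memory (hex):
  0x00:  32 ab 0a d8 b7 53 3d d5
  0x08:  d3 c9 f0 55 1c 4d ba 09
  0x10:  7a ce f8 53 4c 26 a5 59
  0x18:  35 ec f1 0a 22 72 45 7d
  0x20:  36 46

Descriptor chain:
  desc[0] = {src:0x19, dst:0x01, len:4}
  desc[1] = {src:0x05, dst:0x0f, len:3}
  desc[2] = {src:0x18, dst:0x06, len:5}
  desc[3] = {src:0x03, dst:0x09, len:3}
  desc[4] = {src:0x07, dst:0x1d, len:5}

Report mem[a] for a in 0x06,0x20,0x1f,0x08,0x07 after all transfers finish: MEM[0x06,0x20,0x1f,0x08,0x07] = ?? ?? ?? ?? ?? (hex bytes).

MEM[0x06,0x20,0x1f,0x08,0x07] = 35 22 0a f1 ec

  after D0: wrote 4B at 0x01 = ecf10a22
  after D1: wrote 3B at 0x0f = 533dd5
  after D2: wrote 5B at 0x06 = 35ecf10a22
  after D3: wrote 3B at 0x09 = 0a2253
  after D4: wrote 5B at 0x1d = ecf10a2253
query mem[0x06]=0x35, mem[0x20]=0x22, mem[0x1f]=0x0a, mem[0x08]=0xf1, mem[0x07]=0xec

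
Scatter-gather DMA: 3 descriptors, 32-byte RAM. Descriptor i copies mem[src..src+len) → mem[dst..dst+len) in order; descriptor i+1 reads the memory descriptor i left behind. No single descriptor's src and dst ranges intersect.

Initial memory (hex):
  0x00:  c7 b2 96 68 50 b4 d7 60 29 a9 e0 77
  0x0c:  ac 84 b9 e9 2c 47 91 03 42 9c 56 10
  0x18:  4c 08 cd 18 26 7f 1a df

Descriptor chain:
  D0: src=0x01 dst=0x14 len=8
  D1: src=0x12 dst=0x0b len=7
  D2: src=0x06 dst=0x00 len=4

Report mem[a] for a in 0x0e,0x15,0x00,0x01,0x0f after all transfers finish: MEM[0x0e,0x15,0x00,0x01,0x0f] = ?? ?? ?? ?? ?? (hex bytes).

MEM[0x0e,0x15,0x00,0x01,0x0f] = 96 96 d7 60 68

[0] 0x01->0x14 len=8 : b2 96 68 50 b4 d7 60 29
[1] 0x12->0x0b len=7 : 91 03 b2 96 68 50 b4
[2] 0x06->0x00 len=4 : d7 60 29 a9
query mem[0x0e]=0x96, mem[0x15]=0x96, mem[0x00]=0xd7, mem[0x01]=0x60, mem[0x0f]=0x68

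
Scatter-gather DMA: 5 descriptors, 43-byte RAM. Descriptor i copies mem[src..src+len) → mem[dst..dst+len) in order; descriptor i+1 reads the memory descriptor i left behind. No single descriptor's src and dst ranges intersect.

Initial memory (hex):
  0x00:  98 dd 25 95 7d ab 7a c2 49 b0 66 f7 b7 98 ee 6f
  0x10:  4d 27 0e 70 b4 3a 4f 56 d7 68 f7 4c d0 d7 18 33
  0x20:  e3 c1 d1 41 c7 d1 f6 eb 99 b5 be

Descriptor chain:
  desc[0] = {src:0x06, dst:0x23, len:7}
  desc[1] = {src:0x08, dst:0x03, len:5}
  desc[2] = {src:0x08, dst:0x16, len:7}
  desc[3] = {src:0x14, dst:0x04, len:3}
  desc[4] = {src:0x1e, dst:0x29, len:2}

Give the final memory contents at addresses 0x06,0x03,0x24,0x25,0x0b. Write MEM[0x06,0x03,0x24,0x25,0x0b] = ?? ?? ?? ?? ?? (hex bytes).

#0 dst[0x23+7] := {0x7a,0xc2,0x49,0xb0,0x66,0xf7,0xb7}
#1 dst[0x03+5] := {0x49,0xb0,0x66,0xf7,0xb7}
#2 dst[0x16+7] := {0x49,0xb0,0x66,0xf7,0xb7,0x98,0xee}
#3 dst[0x04+3] := {0xb4,0x3a,0x49}
#4 dst[0x29+2] := {0x18,0x33}
query mem[0x06]=0x49, mem[0x03]=0x49, mem[0x24]=0xc2, mem[0x25]=0x49, mem[0x0b]=0xf7

MEM[0x06,0x03,0x24,0x25,0x0b] = 49 49 c2 49 f7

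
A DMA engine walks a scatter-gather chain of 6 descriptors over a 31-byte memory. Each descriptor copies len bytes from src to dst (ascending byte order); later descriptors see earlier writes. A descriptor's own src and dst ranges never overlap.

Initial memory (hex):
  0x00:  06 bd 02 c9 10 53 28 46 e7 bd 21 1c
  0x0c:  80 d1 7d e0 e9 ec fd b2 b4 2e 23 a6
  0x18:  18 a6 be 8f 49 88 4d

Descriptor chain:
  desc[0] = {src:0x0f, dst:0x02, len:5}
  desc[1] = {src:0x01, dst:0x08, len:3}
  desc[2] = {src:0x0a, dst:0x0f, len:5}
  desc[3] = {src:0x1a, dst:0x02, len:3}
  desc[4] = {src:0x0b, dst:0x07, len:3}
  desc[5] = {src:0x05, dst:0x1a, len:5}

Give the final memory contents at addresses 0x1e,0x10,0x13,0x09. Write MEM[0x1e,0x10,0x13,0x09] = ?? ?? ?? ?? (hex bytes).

MEM[0x1e,0x10,0x13,0x09] = d1 1c 7d d1

  after D0: wrote 5B at 0x02 = e0e9ecfdb2
  after D1: wrote 3B at 0x08 = bde0e9
  after D2: wrote 5B at 0x0f = e91c80d17d
  after D3: wrote 3B at 0x02 = be8f49
  after D4: wrote 3B at 0x07 = 1c80d1
  after D5: wrote 5B at 0x1a = fdb21c80d1
query mem[0x1e]=0xd1, mem[0x10]=0x1c, mem[0x13]=0x7d, mem[0x09]=0xd1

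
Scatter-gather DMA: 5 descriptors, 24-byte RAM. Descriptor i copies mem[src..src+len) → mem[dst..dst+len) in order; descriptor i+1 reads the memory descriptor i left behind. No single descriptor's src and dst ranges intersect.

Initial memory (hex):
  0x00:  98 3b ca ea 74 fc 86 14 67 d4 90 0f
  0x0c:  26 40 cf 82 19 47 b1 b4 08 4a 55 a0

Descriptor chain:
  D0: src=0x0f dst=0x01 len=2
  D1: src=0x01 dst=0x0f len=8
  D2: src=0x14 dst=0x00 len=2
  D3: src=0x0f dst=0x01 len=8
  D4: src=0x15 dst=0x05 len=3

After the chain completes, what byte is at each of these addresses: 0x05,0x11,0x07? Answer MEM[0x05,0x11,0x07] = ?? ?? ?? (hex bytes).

#0 dst[0x01+2] := {0x82,0x19}
#1 dst[0x0f+8] := {0x82,0x19,0xea,0x74,0xfc,0x86,0x14,0x67}
#2 dst[0x00+2] := {0x86,0x14}
#3 dst[0x01+8] := {0x82,0x19,0xea,0x74,0xfc,0x86,0x14,0x67}
#4 dst[0x05+3] := {0x14,0x67,0xa0}
query mem[0x05]=0x14, mem[0x11]=0xea, mem[0x07]=0xa0

MEM[0x05,0x11,0x07] = 14 ea a0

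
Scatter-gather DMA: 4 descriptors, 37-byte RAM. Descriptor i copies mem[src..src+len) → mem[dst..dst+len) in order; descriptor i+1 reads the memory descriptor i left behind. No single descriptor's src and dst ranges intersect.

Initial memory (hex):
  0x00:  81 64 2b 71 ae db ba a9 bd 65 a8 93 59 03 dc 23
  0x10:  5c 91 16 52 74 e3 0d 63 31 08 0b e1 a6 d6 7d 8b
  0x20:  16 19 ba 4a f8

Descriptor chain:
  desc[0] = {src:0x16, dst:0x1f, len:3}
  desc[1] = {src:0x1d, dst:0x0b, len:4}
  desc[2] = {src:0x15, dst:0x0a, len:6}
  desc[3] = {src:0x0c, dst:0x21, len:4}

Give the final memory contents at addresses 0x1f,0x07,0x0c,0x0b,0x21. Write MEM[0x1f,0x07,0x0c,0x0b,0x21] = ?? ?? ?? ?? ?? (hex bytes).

MEM[0x1f,0x07,0x0c,0x0b,0x21] = 0d a9 63 0d 63

[0] 0x16->0x1f len=3 : 0d 63 31
[1] 0x1d->0x0b len=4 : d6 7d 0d 63
[2] 0x15->0x0a len=6 : e3 0d 63 31 08 0b
[3] 0x0c->0x21 len=4 : 63 31 08 0b
query mem[0x1f]=0x0d, mem[0x07]=0xa9, mem[0x0c]=0x63, mem[0x0b]=0x0d, mem[0x21]=0x63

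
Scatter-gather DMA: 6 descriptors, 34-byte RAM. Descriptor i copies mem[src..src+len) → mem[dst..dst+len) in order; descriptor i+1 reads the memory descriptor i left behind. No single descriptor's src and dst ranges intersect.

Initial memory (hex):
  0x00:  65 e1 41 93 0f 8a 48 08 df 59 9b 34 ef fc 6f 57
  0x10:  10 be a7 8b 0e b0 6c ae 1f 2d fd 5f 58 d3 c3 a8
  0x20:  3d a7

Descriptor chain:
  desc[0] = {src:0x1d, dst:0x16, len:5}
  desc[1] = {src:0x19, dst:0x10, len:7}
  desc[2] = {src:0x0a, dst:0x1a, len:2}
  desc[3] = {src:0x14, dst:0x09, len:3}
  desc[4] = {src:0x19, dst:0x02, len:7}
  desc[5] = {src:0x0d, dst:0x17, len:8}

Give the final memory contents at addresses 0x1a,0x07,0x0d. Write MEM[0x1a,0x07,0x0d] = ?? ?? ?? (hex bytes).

MEM[0x1a,0x07,0x0d] = 3d c3 fc

[0] 0x1d->0x16 len=5 : d3 c3 a8 3d a7
[1] 0x19->0x10 len=7 : 3d a7 5f 58 d3 c3 a8
[2] 0x0a->0x1a len=2 : 9b 34
[3] 0x14->0x09 len=3 : d3 c3 a8
[4] 0x19->0x02 len=7 : 3d 9b 34 58 d3 c3 a8
[5] 0x0d->0x17 len=8 : fc 6f 57 3d a7 5f 58 d3
query mem[0x1a]=0x3d, mem[0x07]=0xc3, mem[0x0d]=0xfc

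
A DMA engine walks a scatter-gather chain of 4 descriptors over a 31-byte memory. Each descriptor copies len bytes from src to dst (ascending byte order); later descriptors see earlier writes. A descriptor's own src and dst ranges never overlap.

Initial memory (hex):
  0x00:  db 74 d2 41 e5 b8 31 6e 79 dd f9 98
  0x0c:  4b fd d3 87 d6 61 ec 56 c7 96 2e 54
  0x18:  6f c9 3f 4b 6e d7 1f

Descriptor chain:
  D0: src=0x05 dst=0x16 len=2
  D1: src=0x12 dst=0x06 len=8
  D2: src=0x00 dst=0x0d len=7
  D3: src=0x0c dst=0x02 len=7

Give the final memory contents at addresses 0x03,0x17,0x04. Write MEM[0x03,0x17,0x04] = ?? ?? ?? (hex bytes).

  after D0: wrote 2B at 0x16 = b831
  after D1: wrote 8B at 0x06 = ec56c796b8316fc9
  after D2: wrote 7B at 0x0d = db74d241e5b8ec
  after D3: wrote 7B at 0x02 = 6fdb74d241e5b8
query mem[0x03]=0xdb, mem[0x17]=0x31, mem[0x04]=0x74

MEM[0x03,0x17,0x04] = db 31 74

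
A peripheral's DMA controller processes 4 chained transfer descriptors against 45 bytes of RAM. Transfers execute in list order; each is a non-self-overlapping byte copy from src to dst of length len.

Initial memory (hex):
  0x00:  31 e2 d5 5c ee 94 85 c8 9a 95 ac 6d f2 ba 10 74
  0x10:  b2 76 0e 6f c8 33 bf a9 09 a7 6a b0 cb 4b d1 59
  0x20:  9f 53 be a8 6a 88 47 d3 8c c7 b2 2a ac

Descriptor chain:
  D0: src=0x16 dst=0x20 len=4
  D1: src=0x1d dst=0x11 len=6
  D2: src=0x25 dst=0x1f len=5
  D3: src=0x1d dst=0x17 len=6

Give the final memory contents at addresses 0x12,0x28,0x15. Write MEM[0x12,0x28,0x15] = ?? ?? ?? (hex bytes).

[0] 0x16->0x20 len=4 : bf a9 09 a7
[1] 0x1d->0x11 len=6 : 4b d1 59 bf a9 09
[2] 0x25->0x1f len=5 : 88 47 d3 8c c7
[3] 0x1d->0x17 len=6 : 4b d1 88 47 d3 8c
query mem[0x12]=0xd1, mem[0x28]=0x8c, mem[0x15]=0xa9

MEM[0x12,0x28,0x15] = d1 8c a9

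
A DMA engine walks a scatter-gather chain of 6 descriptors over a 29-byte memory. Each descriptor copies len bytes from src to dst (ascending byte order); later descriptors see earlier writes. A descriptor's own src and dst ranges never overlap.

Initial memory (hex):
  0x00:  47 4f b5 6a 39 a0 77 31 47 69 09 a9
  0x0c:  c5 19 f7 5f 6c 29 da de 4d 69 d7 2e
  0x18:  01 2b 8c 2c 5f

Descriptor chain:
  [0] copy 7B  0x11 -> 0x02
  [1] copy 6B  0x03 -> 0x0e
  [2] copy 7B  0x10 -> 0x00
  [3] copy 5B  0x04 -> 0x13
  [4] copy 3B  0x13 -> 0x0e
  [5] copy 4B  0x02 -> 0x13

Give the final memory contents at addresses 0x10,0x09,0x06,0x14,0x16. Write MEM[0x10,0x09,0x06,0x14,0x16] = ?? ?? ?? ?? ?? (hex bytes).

MEM[0x10,0x09,0x06,0x14,0x16] = d7 69 d7 2e 69

D0: mem[0x02..0x08] <- [29 da de 4d 69 d7 2e]
D1: mem[0x0e..0x13] <- [da de 4d 69 d7 2e]
D2: mem[0x00..0x06] <- [4d 69 d7 2e 4d 69 d7]
D3: mem[0x13..0x17] <- [4d 69 d7 d7 2e]
D4: mem[0x0e..0x10] <- [4d 69 d7]
D5: mem[0x13..0x16] <- [d7 2e 4d 69]
query mem[0x10]=0xd7, mem[0x09]=0x69, mem[0x06]=0xd7, mem[0x14]=0x2e, mem[0x16]=0x69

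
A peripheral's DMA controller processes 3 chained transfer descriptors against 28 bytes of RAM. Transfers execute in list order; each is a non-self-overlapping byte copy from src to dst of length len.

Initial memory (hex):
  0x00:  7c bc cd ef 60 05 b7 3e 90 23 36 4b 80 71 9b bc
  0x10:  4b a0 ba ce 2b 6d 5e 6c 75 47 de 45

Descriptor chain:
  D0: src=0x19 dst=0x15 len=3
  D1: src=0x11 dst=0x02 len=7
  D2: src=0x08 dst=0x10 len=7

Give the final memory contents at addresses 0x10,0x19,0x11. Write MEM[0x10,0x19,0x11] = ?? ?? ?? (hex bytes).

MEM[0x10,0x19,0x11] = 45 47 23

#0 dst[0x15+3] := {0x47,0xde,0x45}
#1 dst[0x02+7] := {0xa0,0xba,0xce,0x2b,0x47,0xde,0x45}
#2 dst[0x10+7] := {0x45,0x23,0x36,0x4b,0x80,0x71,0x9b}
query mem[0x10]=0x45, mem[0x19]=0x47, mem[0x11]=0x23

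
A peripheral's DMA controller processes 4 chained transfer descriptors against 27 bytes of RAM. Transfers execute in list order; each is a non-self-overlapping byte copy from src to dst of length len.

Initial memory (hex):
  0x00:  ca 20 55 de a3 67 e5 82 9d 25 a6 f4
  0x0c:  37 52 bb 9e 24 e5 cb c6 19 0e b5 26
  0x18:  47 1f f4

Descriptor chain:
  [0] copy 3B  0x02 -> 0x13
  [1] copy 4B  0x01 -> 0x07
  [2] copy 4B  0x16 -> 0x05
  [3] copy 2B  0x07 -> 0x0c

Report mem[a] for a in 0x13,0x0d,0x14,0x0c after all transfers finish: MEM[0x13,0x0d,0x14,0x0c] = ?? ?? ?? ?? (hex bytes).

[0] 0x02->0x13 len=3 : 55 de a3
[1] 0x01->0x07 len=4 : 20 55 de a3
[2] 0x16->0x05 len=4 : b5 26 47 1f
[3] 0x07->0x0c len=2 : 47 1f
query mem[0x13]=0x55, mem[0x0d]=0x1f, mem[0x14]=0xde, mem[0x0c]=0x47

MEM[0x13,0x0d,0x14,0x0c] = 55 1f de 47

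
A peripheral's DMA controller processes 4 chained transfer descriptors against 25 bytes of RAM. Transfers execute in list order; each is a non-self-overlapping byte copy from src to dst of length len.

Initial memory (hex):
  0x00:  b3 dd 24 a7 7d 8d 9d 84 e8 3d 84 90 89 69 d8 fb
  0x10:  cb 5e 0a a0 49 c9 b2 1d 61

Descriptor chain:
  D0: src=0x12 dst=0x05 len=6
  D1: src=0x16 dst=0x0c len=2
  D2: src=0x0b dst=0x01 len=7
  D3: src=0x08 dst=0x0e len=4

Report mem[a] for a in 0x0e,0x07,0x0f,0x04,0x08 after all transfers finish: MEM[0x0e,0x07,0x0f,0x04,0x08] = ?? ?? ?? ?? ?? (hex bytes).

MEM[0x0e,0x07,0x0f,0x04,0x08] = c9 5e b2 d8 c9

[0] 0x12->0x05 len=6 : 0a a0 49 c9 b2 1d
[1] 0x16->0x0c len=2 : b2 1d
[2] 0x0b->0x01 len=7 : 90 b2 1d d8 fb cb 5e
[3] 0x08->0x0e len=4 : c9 b2 1d 90
query mem[0x0e]=0xc9, mem[0x07]=0x5e, mem[0x0f]=0xb2, mem[0x04]=0xd8, mem[0x08]=0xc9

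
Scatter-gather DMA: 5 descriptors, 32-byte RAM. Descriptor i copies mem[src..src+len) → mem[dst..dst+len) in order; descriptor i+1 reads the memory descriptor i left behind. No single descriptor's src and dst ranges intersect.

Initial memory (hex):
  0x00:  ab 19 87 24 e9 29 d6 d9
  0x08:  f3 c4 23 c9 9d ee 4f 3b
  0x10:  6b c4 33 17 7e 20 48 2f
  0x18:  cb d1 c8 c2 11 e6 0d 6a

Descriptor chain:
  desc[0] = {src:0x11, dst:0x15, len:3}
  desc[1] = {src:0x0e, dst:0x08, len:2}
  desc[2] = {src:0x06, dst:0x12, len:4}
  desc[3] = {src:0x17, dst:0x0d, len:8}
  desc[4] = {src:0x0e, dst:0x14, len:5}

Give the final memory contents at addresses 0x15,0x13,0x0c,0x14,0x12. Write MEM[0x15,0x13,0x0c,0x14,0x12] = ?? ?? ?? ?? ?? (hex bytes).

MEM[0x15,0x13,0x0c,0x14,0x12] = d1 e6 9d cb 11

[0] 0x11->0x15 len=3 : c4 33 17
[1] 0x0e->0x08 len=2 : 4f 3b
[2] 0x06->0x12 len=4 : d6 d9 4f 3b
[3] 0x17->0x0d len=8 : 17 cb d1 c8 c2 11 e6 0d
[4] 0x0e->0x14 len=5 : cb d1 c8 c2 11
query mem[0x15]=0xd1, mem[0x13]=0xe6, mem[0x0c]=0x9d, mem[0x14]=0xcb, mem[0x12]=0x11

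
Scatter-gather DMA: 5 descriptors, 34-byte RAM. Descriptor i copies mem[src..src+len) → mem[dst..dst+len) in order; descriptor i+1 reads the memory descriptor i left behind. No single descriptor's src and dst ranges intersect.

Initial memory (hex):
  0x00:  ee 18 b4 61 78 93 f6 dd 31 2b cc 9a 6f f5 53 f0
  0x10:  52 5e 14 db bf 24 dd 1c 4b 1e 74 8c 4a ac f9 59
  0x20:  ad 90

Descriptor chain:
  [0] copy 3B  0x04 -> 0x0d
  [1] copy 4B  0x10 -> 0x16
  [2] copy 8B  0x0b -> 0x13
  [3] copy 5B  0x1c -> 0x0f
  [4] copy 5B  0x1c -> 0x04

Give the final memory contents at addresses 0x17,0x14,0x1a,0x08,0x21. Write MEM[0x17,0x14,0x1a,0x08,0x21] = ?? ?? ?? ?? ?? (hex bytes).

MEM[0x17,0x14,0x1a,0x08,0x21] = f6 6f 14 ad 90

  after D0: wrote 3B at 0x0d = 7893f6
  after D1: wrote 4B at 0x16 = 525e14db
  after D2: wrote 8B at 0x13 = 9a6f7893f6525e14
  after D3: wrote 5B at 0x0f = 4aacf959ad
  after D4: wrote 5B at 0x04 = 4aacf959ad
query mem[0x17]=0xf6, mem[0x14]=0x6f, mem[0x1a]=0x14, mem[0x08]=0xad, mem[0x21]=0x90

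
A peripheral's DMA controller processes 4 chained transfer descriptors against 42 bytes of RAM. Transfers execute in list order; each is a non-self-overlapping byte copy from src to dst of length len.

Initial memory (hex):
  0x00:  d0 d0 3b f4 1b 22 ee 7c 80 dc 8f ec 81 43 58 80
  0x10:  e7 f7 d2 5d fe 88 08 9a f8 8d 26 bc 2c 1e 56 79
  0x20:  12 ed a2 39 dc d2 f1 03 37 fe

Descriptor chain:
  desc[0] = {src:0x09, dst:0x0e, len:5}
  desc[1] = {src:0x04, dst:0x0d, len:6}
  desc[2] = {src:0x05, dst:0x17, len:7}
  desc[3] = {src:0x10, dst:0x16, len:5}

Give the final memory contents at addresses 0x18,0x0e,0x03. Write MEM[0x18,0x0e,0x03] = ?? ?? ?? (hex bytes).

#0 dst[0x0e+5] := {0xdc,0x8f,0xec,0x81,0x43}
#1 dst[0x0d+6] := {0x1b,0x22,0xee,0x7c,0x80,0xdc}
#2 dst[0x17+7] := {0x22,0xee,0x7c,0x80,0xdc,0x8f,0xec}
#3 dst[0x16+5] := {0x7c,0x80,0xdc,0x5d,0xfe}
query mem[0x18]=0xdc, mem[0x0e]=0x22, mem[0x03]=0xf4

MEM[0x18,0x0e,0x03] = dc 22 f4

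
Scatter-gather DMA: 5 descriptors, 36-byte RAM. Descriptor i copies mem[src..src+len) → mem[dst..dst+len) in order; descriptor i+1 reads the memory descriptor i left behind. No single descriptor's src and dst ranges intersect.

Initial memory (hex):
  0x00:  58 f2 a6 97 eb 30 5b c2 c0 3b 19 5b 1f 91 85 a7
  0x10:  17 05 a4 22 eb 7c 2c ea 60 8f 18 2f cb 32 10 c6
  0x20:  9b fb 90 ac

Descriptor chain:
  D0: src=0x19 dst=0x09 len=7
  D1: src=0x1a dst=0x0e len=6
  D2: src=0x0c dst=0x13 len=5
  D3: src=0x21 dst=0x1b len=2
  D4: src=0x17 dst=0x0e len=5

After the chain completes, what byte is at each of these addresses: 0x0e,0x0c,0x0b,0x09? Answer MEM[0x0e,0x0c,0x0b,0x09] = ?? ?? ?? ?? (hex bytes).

MEM[0x0e,0x0c,0x0b,0x09] = cb cb 2f 8f

  after D0: wrote 7B at 0x09 = 8f182fcb3210c6
  after D1: wrote 6B at 0x0e = 182fcb3210c6
  after D2: wrote 5B at 0x13 = cb32182fcb
  after D3: wrote 2B at 0x1b = fb90
  after D4: wrote 5B at 0x0e = cb608f18fb
query mem[0x0e]=0xcb, mem[0x0c]=0xcb, mem[0x0b]=0x2f, mem[0x09]=0x8f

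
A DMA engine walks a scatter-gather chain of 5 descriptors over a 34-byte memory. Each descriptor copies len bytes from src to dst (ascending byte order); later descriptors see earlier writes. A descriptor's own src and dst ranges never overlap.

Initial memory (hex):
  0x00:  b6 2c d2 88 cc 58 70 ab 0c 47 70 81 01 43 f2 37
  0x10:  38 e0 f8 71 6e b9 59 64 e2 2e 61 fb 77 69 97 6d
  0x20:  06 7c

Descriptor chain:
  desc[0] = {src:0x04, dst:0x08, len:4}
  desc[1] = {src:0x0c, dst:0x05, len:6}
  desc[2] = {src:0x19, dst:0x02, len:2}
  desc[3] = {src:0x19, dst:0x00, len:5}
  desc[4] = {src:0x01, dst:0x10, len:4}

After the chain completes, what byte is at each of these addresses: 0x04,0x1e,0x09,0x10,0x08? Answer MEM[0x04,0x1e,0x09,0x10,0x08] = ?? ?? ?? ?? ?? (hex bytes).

MEM[0x04,0x1e,0x09,0x10,0x08] = 69 97 38 61 37

  after D0: wrote 4B at 0x08 = cc5870ab
  after D1: wrote 6B at 0x05 = 0143f23738e0
  after D2: wrote 2B at 0x02 = 2e61
  after D3: wrote 5B at 0x00 = 2e61fb7769
  after D4: wrote 4B at 0x10 = 61fb7769
query mem[0x04]=0x69, mem[0x1e]=0x97, mem[0x09]=0x38, mem[0x10]=0x61, mem[0x08]=0x37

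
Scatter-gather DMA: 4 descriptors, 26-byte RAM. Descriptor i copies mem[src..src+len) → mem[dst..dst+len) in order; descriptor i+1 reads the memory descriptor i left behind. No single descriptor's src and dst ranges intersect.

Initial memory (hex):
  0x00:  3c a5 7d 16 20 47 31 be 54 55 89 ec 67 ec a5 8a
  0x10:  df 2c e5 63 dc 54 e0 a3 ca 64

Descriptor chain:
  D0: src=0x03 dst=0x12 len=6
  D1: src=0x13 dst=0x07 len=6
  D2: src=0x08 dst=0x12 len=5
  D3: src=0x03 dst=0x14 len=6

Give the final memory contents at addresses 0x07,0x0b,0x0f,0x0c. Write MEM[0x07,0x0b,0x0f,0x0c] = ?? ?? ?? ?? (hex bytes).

  after D0: wrote 6B at 0x12 = 16204731be54
  after D1: wrote 6B at 0x07 = 204731be54ca
  after D2: wrote 5B at 0x12 = 4731be54ca
  after D3: wrote 6B at 0x14 = 162047312047
query mem[0x07]=0x20, mem[0x0b]=0x54, mem[0x0f]=0x8a, mem[0x0c]=0xca

MEM[0x07,0x0b,0x0f,0x0c] = 20 54 8a ca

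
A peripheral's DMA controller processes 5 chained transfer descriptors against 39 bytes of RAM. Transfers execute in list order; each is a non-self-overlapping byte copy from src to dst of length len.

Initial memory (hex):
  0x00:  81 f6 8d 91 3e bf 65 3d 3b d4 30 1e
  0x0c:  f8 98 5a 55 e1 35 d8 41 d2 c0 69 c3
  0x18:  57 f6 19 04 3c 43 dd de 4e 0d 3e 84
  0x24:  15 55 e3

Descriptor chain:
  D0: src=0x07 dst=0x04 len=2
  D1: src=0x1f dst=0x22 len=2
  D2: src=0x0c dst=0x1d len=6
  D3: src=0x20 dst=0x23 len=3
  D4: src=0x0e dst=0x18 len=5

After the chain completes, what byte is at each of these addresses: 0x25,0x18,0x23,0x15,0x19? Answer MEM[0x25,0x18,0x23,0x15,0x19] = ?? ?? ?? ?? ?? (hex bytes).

[0] 0x07->0x04 len=2 : 3d 3b
[1] 0x1f->0x22 len=2 : de 4e
[2] 0x0c->0x1d len=6 : f8 98 5a 55 e1 35
[3] 0x20->0x23 len=3 : 55 e1 35
[4] 0x0e->0x18 len=5 : 5a 55 e1 35 d8
query mem[0x25]=0x35, mem[0x18]=0x5a, mem[0x23]=0x55, mem[0x15]=0xc0, mem[0x19]=0x55

MEM[0x25,0x18,0x23,0x15,0x19] = 35 5a 55 c0 55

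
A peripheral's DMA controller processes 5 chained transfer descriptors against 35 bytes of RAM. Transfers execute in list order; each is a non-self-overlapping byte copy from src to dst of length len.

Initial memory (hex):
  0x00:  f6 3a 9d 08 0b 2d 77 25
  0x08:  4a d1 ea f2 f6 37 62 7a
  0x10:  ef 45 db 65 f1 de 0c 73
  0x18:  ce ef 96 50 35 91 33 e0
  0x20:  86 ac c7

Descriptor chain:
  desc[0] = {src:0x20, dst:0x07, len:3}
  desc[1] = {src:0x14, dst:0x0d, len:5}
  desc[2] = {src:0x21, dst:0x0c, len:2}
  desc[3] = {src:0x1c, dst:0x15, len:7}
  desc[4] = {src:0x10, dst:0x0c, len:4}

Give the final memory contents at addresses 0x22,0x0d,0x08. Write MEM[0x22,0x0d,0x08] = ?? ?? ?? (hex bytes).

MEM[0x22,0x0d,0x08] = c7 ce ac

  after D0: wrote 3B at 0x07 = 86acc7
  after D1: wrote 5B at 0x0d = f1de0c73ce
  after D2: wrote 2B at 0x0c = acc7
  after D3: wrote 7B at 0x15 = 359133e086acc7
  after D4: wrote 4B at 0x0c = 73cedb65
query mem[0x22]=0xc7, mem[0x0d]=0xce, mem[0x08]=0xac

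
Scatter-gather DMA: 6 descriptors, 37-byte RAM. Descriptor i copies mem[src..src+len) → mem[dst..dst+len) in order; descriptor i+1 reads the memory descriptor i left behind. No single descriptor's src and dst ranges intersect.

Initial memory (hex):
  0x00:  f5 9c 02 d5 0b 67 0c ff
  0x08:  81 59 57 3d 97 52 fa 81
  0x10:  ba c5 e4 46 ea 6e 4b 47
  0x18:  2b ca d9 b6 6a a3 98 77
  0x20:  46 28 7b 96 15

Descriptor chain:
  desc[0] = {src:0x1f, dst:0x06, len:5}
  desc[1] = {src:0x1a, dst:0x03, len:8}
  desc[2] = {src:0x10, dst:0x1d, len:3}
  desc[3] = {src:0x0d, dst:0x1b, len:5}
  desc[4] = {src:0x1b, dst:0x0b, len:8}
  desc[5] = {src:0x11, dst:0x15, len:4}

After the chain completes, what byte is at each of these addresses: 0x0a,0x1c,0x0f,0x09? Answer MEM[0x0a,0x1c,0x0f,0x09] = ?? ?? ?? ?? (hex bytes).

MEM[0x0a,0x1c,0x0f,0x09] = 28 fa c5 46

[0] 0x1f->0x06 len=5 : 77 46 28 7b 96
[1] 0x1a->0x03 len=8 : d9 b6 6a a3 98 77 46 28
[2] 0x10->0x1d len=3 : ba c5 e4
[3] 0x0d->0x1b len=5 : 52 fa 81 ba c5
[4] 0x1b->0x0b len=8 : 52 fa 81 ba c5 46 28 7b
[5] 0x11->0x15 len=4 : 28 7b 46 ea
query mem[0x0a]=0x28, mem[0x1c]=0xfa, mem[0x0f]=0xc5, mem[0x09]=0x46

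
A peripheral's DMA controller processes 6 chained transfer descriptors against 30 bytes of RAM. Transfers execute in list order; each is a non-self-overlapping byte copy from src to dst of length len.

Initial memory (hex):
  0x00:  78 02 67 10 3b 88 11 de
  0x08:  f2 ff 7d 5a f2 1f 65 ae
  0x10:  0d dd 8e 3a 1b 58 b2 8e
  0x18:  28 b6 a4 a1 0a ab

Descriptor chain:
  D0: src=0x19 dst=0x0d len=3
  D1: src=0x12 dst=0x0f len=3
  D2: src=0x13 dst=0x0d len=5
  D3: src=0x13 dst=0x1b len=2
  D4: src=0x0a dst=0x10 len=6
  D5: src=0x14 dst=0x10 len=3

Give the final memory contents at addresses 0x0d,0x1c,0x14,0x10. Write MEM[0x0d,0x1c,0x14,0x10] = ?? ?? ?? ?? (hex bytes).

[0] 0x19->0x0d len=3 : b6 a4 a1
[1] 0x12->0x0f len=3 : 8e 3a 1b
[2] 0x13->0x0d len=5 : 3a 1b 58 b2 8e
[3] 0x13->0x1b len=2 : 3a 1b
[4] 0x0a->0x10 len=6 : 7d 5a f2 3a 1b 58
[5] 0x14->0x10 len=3 : 1b 58 b2
query mem[0x0d]=0x3a, mem[0x1c]=0x1b, mem[0x14]=0x1b, mem[0x10]=0x1b

MEM[0x0d,0x1c,0x14,0x10] = 3a 1b 1b 1b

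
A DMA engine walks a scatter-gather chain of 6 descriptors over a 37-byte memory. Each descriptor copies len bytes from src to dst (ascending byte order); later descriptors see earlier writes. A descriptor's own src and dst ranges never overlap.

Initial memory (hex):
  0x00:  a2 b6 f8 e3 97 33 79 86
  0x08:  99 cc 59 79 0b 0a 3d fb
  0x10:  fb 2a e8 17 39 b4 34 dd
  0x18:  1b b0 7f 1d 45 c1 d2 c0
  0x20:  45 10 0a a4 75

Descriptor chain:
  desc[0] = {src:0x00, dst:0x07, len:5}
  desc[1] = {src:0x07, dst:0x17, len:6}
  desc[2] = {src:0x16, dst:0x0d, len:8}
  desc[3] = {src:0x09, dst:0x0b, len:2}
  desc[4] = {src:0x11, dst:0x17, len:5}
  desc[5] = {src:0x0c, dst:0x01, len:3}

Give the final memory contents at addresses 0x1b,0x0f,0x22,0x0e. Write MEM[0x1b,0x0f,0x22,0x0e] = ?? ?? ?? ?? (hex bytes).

#0 dst[0x07+5] := {0xa2,0xb6,0xf8,0xe3,0x97}
#1 dst[0x17+6] := {0xa2,0xb6,0xf8,0xe3,0x97,0x0b}
#2 dst[0x0d+8] := {0x34,0xa2,0xb6,0xf8,0xe3,0x97,0x0b,0xc1}
#3 dst[0x0b+2] := {0xf8,0xe3}
#4 dst[0x17+5] := {0xe3,0x97,0x0b,0xc1,0xb4}
#5 dst[0x01+3] := {0xe3,0x34,0xa2}
query mem[0x1b]=0xb4, mem[0x0f]=0xb6, mem[0x22]=0x0a, mem[0x0e]=0xa2

MEM[0x1b,0x0f,0x22,0x0e] = b4 b6 0a a2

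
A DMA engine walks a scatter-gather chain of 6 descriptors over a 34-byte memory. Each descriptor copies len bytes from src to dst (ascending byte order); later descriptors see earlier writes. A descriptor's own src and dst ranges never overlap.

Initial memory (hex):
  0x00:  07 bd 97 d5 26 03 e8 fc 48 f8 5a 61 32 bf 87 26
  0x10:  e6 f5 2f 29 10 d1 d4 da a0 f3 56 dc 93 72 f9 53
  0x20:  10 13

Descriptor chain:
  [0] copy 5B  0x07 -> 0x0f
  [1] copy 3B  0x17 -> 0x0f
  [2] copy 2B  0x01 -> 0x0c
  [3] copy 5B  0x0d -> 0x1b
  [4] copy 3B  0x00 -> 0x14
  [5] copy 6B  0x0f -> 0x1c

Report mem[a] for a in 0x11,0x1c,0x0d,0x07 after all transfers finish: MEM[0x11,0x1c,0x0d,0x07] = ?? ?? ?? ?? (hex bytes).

MEM[0x11,0x1c,0x0d,0x07] = f3 da 97 fc

[0] 0x07->0x0f len=5 : fc 48 f8 5a 61
[1] 0x17->0x0f len=3 : da a0 f3
[2] 0x01->0x0c len=2 : bd 97
[3] 0x0d->0x1b len=5 : 97 87 da a0 f3
[4] 0x00->0x14 len=3 : 07 bd 97
[5] 0x0f->0x1c len=6 : da a0 f3 5a 61 07
query mem[0x11]=0xf3, mem[0x1c]=0xda, mem[0x0d]=0x97, mem[0x07]=0xfc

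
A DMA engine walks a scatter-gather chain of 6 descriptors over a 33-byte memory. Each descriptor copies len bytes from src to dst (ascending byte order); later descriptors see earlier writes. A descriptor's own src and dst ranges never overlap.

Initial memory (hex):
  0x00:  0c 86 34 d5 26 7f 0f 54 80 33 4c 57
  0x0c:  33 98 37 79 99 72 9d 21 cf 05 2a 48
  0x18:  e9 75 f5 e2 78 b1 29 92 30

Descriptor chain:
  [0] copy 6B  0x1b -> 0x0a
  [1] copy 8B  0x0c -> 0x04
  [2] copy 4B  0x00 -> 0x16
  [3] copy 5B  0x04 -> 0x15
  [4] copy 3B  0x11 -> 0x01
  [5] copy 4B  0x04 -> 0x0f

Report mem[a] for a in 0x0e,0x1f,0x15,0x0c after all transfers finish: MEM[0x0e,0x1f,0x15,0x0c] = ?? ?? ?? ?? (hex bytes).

[0] 0x1b->0x0a len=6 : e2 78 b1 29 92 30
[1] 0x0c->0x04 len=8 : b1 29 92 30 99 72 9d 21
[2] 0x00->0x16 len=4 : 0c 86 34 d5
[3] 0x04->0x15 len=5 : b1 29 92 30 99
[4] 0x11->0x01 len=3 : 72 9d 21
[5] 0x04->0x0f len=4 : b1 29 92 30
query mem[0x0e]=0x92, mem[0x1f]=0x92, mem[0x15]=0xb1, mem[0x0c]=0xb1

MEM[0x0e,0x1f,0x15,0x0c] = 92 92 b1 b1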